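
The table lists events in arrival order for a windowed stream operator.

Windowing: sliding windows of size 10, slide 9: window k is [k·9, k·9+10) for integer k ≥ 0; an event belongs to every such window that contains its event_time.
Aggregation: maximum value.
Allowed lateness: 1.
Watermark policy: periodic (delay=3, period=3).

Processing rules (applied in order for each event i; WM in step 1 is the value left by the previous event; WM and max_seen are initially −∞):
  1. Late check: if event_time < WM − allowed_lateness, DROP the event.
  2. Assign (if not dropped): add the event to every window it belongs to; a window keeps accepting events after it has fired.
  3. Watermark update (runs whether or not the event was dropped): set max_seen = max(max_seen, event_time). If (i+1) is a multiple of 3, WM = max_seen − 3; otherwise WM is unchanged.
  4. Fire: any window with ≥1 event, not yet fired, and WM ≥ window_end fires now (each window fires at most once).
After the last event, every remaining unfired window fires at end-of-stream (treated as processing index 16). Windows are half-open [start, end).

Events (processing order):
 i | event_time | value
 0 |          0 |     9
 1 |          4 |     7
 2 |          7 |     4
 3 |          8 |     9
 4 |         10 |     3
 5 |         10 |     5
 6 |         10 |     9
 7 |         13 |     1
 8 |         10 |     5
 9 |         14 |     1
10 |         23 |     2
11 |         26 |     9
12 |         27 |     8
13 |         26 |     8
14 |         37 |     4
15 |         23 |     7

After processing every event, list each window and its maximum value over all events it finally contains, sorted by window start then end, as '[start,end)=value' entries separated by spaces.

i=0 t=0 v=9: → [0,10); WM=−∞
i=1 t=4 v=7: → [0,10); WM=−∞
i=2 t=7 v=4: → [0,10); WM=4
i=3 t=8 v=9: → [0,10); WM=4
i=4 t=10 v=3: → [9,19); WM=4
i=5 t=10 v=5: → [9,19); WM=7
i=6 t=10 v=9: → [9,19); WM=7
i=7 t=13 v=1: → [9,19); WM=7
i=8 t=10 v=5: → [9,19); WM=10; [0,10) fires=9
i=9 t=14 v=1: → [9,19); WM=10
i=10 t=23 v=2: → [18,28); WM=10
i=11 t=26 v=9: → [18,28); WM=23; [9,19) fires=9
i=12 t=27 v=8: → [27,37),[18,28); WM=23
i=13 t=26 v=8: → [18,28); WM=23
i=14 t=37 v=4: → [36,46); WM=34; [18,28) fires=9
i=15 t=23 v=7: DROP (t<34-1); WM=34

[0,10)=9 [9,19)=9 [18,28)=9 [27,37)=8 [36,46)=4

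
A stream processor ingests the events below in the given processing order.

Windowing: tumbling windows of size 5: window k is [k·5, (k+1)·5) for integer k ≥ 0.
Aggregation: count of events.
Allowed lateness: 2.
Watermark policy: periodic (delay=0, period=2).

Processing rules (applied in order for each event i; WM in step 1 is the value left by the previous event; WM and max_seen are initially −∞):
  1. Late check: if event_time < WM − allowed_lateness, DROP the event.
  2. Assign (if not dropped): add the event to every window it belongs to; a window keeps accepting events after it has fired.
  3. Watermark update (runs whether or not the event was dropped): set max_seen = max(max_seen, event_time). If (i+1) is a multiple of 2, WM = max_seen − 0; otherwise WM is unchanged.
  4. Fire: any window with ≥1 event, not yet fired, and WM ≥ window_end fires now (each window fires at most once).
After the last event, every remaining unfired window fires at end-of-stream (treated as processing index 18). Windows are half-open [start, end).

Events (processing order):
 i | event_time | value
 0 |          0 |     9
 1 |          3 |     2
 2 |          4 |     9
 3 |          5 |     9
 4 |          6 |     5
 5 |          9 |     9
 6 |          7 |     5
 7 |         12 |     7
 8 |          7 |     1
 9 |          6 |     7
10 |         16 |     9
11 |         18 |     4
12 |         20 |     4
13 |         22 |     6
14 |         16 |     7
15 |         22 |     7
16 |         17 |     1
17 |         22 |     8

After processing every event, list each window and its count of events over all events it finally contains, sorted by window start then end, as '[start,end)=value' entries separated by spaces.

[0,5)=3 [5,10)=4 [10,15)=1 [15,20)=2 [20,25)=4

i=0 t=0 v=9: → [0,5); WM=−∞
i=1 t=3 v=2: → [0,5); WM=3
i=2 t=4 v=9: → [0,5); WM=3
i=3 t=5 v=9: → [5,10); WM=5; [0,5) fires=3
i=4 t=6 v=5: → [5,10); WM=5
i=5 t=9 v=9: → [5,10); WM=9
i=6 t=7 v=5: → [5,10); WM=9
i=7 t=12 v=7: → [10,15); WM=12; [5,10) fires=4
i=8 t=7 v=1: DROP (t<12-2); WM=12
i=9 t=6 v=7: DROP (t<12-2); WM=12
i=10 t=16 v=9: → [15,20); WM=12
i=11 t=18 v=4: → [15,20); WM=18; [10,15) fires=1
i=12 t=20 v=4: → [20,25); WM=18
i=13 t=22 v=6: → [20,25); WM=22; [15,20) fires=2
i=14 t=16 v=7: DROP (t<22-2); WM=22
i=15 t=22 v=7: → [20,25); WM=22
i=16 t=17 v=1: DROP (t<22-2); WM=22
i=17 t=22 v=8: → [20,25); WM=22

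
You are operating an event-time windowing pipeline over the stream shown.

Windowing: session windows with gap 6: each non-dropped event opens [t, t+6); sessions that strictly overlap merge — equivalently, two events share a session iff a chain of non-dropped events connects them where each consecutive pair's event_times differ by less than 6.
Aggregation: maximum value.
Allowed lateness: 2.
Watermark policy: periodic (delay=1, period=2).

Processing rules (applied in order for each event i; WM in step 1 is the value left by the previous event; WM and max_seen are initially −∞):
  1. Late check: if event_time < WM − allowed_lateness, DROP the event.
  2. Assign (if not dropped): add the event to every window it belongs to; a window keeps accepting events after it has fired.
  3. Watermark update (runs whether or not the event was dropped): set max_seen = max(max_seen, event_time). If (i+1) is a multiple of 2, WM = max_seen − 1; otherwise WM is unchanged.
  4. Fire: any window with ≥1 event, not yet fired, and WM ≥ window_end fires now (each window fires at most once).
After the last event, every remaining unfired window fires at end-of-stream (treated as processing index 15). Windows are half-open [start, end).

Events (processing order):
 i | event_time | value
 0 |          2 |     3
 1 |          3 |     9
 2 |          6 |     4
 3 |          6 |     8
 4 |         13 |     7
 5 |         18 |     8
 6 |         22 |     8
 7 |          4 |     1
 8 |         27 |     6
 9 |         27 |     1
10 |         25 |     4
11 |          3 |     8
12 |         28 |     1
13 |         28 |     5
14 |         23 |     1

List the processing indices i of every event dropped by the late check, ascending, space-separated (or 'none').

i=0 t=2 v=3: → [2,8); WM=−∞
i=1 t=3 v=9: → [2,9); WM=2
i=2 t=6 v=4: → [2,12); WM=2
i=3 t=6 v=8: → [2,12); WM=5
i=4 t=13 v=7: → [13,19); WM=5
i=5 t=18 v=8: → [13,24); WM=17
i=6 t=22 v=8: → [13,28); WM=17
i=7 t=4 v=1: DROP (t<17-2); WM=21
i=8 t=27 v=6: → [13,33); WM=21
i=9 t=27 v=1: → [13,33); WM=26
i=10 t=25 v=4: → [13,33); WM=26
i=11 t=3 v=8: DROP (t<26-2); WM=26
i=12 t=28 v=1: → [13,34); WM=26
i=13 t=28 v=5: → [13,34); WM=27
i=14 t=23 v=1: DROP (t<27-2); WM=27

7 11 14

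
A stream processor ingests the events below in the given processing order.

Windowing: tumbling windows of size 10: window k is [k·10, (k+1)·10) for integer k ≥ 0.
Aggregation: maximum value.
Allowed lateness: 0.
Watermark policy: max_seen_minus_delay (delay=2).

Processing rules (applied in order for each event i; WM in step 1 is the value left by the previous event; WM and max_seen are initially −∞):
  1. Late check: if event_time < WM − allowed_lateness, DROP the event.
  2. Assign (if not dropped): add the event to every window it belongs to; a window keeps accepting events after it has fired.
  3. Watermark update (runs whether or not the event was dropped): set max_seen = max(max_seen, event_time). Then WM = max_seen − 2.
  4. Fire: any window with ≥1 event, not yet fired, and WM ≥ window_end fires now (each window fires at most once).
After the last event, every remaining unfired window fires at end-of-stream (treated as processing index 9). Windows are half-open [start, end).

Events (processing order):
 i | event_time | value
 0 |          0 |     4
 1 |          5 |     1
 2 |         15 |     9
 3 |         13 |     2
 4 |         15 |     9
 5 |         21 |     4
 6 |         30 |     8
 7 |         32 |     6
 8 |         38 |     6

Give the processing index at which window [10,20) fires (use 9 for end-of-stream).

i=0 t=0 v=4: → [0,10); WM=-2
i=1 t=5 v=1: → [0,10); WM=3
i=2 t=15 v=9: → [10,20); WM=13; [0,10) fires=4
i=3 t=13 v=2: → [10,20); WM=13
i=4 t=15 v=9: → [10,20); WM=13
i=5 t=21 v=4: → [20,30); WM=19
i=6 t=30 v=8: → [30,40); WM=28; [10,20) fires=9
i=7 t=32 v=6: → [30,40); WM=30; [20,30) fires=4
i=8 t=38 v=6: → [30,40); WM=36

6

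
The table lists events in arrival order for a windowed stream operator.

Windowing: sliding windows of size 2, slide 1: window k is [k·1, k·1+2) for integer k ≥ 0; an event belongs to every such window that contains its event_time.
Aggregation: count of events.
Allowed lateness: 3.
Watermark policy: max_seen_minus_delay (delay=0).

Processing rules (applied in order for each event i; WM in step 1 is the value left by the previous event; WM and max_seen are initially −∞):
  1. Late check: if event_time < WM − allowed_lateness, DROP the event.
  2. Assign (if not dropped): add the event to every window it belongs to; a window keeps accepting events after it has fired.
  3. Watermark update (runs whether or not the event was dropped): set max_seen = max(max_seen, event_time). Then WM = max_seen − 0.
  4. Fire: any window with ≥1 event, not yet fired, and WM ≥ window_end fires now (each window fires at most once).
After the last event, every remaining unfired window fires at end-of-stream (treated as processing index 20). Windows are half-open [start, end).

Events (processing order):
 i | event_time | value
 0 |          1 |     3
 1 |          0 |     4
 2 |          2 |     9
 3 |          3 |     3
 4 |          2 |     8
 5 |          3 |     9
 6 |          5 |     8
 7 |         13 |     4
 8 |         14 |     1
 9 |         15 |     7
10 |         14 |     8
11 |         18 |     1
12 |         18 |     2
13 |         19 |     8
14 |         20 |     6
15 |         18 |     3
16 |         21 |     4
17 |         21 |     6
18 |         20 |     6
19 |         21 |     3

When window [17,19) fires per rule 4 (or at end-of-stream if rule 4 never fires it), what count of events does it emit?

i=0 t=1 v=3: → [1,3),[0,2); WM=1
i=1 t=0 v=4: → [0,2); WM=1
i=2 t=2 v=9: → [2,4),[1,3); WM=2; [0,2) fires=2
i=3 t=3 v=3: → [3,5),[2,4); WM=3; [1,3) fires=2
i=4 t=2 v=8: → [2,4),[1,3); WM=3
i=5 t=3 v=9: → [3,5),[2,4); WM=3
i=6 t=5 v=8: → [5,7),[4,6); WM=5; [2,4) fires=4 [3,5) fires=2
i=7 t=13 v=4: → [13,15),[12,14); WM=13; [4,6) fires=1 [5,7) fires=1
i=8 t=14 v=1: → [14,16),[13,15); WM=14; [12,14) fires=1
i=9 t=15 v=7: → [15,17),[14,16); WM=15; [13,15) fires=2
i=10 t=14 v=8: → [14,16),[13,15); WM=15
i=11 t=18 v=1: → [18,20),[17,19); WM=18; [14,16) fires=3 [15,17) fires=1
i=12 t=18 v=2: → [18,20),[17,19); WM=18
i=13 t=19 v=8: → [19,21),[18,20); WM=19; [17,19) fires=2
i=14 t=20 v=6: → [20,22),[19,21); WM=20; [18,20) fires=3
i=15 t=18 v=3: → [18,20),[17,19); WM=20
i=16 t=21 v=4: → [21,23),[20,22); WM=21; [19,21) fires=2
i=17 t=21 v=6: → [21,23),[20,22); WM=21
i=18 t=20 v=6: → [20,22),[19,21); WM=21
i=19 t=21 v=3: → [21,23),[20,22); WM=21

2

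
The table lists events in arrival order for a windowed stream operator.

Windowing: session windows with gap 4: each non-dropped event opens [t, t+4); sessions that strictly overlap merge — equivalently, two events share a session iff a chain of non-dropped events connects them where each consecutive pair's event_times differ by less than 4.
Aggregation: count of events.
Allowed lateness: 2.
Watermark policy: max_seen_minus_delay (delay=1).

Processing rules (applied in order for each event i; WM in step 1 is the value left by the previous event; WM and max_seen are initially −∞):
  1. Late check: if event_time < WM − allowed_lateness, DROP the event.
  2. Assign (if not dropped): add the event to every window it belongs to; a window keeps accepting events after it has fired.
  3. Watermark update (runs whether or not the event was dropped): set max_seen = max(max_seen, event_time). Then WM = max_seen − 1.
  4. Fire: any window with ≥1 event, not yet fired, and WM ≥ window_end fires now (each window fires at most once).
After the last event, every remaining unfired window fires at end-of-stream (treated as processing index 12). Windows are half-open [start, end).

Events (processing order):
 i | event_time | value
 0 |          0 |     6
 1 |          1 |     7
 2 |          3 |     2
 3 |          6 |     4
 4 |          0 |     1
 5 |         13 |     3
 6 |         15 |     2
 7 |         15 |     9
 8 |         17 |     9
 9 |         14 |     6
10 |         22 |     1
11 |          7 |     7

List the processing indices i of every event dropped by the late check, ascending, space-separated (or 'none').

4 11

i=0 t=0 v=6: → [0,4); WM=-1
i=1 t=1 v=7: → [0,5); WM=0
i=2 t=3 v=2: → [0,7); WM=2
i=3 t=6 v=4: → [0,10); WM=5
i=4 t=0 v=1: DROP (t<5-2); WM=5
i=5 t=13 v=3: → [13,17); WM=12
i=6 t=15 v=2: → [13,19); WM=14
i=7 t=15 v=9: → [13,19); WM=14
i=8 t=17 v=9: → [13,21); WM=16
i=9 t=14 v=6: → [13,21); WM=16
i=10 t=22 v=1: → [22,26); WM=21
i=11 t=7 v=7: DROP (t<21-2); WM=21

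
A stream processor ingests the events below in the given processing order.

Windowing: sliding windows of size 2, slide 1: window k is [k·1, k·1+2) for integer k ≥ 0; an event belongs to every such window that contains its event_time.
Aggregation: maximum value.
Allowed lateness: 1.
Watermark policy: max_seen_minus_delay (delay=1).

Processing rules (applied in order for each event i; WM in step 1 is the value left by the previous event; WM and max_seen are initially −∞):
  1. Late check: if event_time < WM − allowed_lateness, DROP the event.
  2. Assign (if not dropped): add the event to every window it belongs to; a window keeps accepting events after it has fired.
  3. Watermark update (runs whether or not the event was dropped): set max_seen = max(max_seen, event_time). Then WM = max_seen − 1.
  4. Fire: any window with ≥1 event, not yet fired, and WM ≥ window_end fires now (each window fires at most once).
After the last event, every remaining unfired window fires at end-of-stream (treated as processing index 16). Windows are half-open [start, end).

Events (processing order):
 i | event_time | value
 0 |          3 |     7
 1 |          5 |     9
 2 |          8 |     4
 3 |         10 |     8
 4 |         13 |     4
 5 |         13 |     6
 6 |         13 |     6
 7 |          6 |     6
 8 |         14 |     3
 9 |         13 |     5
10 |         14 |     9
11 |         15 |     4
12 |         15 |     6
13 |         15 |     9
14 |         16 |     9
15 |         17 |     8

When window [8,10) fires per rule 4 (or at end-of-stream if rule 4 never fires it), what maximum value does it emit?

i=0 t=3 v=7: → [3,5),[2,4); WM=2
i=1 t=5 v=9: → [5,7),[4,6); WM=4; [2,4) fires=7
i=2 t=8 v=4: → [8,10),[7,9); WM=7; [3,5) fires=7 [4,6) fires=9 [5,7) fires=9
i=3 t=10 v=8: → [10,12),[9,11); WM=9; [7,9) fires=4
i=4 t=13 v=4: → [13,15),[12,14); WM=12; [8,10) fires=4 [9,11) fires=8 [10,12) fires=8
i=5 t=13 v=6: → [13,15),[12,14); WM=12
i=6 t=13 v=6: → [13,15),[12,14); WM=12
i=7 t=6 v=6: DROP (t<12-1); WM=12
i=8 t=14 v=3: → [14,16),[13,15); WM=13
i=9 t=13 v=5: → [13,15),[12,14); WM=13
i=10 t=14 v=9: → [14,16),[13,15); WM=13
i=11 t=15 v=4: → [15,17),[14,16); WM=14; [12,14) fires=6
i=12 t=15 v=6: → [15,17),[14,16); WM=14
i=13 t=15 v=9: → [15,17),[14,16); WM=14
i=14 t=16 v=9: → [16,18),[15,17); WM=15; [13,15) fires=9
i=15 t=17 v=8: → [17,19),[16,18); WM=16; [14,16) fires=9

4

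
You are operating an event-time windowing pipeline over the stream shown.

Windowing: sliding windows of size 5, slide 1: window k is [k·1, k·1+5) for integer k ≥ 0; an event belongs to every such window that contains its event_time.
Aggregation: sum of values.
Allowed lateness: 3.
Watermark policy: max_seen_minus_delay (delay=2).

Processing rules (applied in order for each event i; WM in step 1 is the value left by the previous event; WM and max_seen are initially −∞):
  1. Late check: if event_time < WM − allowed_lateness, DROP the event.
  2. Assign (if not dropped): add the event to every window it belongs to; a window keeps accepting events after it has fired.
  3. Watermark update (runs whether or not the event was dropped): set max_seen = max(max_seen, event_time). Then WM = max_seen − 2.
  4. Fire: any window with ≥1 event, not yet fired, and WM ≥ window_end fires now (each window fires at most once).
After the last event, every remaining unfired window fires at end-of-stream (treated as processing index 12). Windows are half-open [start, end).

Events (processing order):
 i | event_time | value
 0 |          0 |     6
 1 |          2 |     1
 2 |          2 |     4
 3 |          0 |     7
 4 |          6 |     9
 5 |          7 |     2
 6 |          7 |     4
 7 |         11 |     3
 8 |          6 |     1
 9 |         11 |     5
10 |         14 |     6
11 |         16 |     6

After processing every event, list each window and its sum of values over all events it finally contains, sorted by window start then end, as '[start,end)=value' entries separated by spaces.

i=0 t=0 v=6: → [0,5); WM=-2
i=1 t=2 v=1: → [2,7),[1,6),[0,5); WM=0
i=2 t=2 v=4: → [2,7),[1,6),[0,5); WM=0
i=3 t=0 v=7: → [0,5); WM=0
i=4 t=6 v=9: → [6,11),[5,10),[4,9),[3,8),[2,7); WM=4
i=5 t=7 v=2: → [7,12),[6,11),[5,10),[4,9),[3,8); WM=5; [0,5) fires=18
i=6 t=7 v=4: → [7,12),[6,11),[5,10),[4,9),[3,8); WM=5
i=7 t=11 v=3: → [11,16),[10,15),[9,14),[8,13),[7,12); WM=9; [1,6) fires=5 [2,7) fires=14 [3,8) fires=15 [4,9) fires=15
i=8 t=6 v=1: → [6,11),[5,10),[4,9),[3,8),[2,7); WM=9
i=9 t=11 v=5: → [11,16),[10,15),[9,14),[8,13),[7,12); WM=9
i=10 t=14 v=6: → [14,19),[13,18),[12,17),[11,16),[10,15); WM=12; [5,10) fires=16 [6,11) fires=16 [7,12) fires=14
i=11 t=16 v=6: → [16,21),[15,20),[14,19),[13,18),[12,17); WM=14; [8,13) fires=8 [9,14) fires=8

[0,5)=18 [1,6)=5 [2,7)=15 [3,8)=16 [4,9)=16 [5,10)=16 [6,11)=16 [7,12)=14 [8,13)=8 [9,14)=8 [10,15)=14 [11,16)=14 [12,17)=12 [13,18)=12 [14,19)=12 [15,20)=6 [16,21)=6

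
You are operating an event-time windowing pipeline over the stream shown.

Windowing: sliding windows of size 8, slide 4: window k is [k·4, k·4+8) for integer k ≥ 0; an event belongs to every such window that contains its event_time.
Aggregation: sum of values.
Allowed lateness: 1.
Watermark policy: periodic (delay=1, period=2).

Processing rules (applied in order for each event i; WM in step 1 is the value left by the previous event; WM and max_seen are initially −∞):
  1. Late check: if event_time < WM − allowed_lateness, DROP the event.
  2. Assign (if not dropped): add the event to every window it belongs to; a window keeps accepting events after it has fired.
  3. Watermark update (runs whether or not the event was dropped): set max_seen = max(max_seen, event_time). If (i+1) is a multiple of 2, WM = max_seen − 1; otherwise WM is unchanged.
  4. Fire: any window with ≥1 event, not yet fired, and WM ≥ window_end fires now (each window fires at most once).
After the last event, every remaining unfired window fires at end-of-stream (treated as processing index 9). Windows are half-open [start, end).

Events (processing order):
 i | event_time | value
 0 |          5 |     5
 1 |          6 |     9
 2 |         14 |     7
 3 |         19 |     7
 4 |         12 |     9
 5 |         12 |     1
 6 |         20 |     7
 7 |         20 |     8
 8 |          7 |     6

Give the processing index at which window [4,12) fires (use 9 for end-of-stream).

i=0 t=5 v=5: → [4,12),[0,8); WM=−∞
i=1 t=6 v=9: → [4,12),[0,8); WM=5
i=2 t=14 v=7: → [12,20),[8,16); WM=5
i=3 t=19 v=7: → [16,24),[12,20); WM=18; [0,8) fires=14 [4,12) fires=14 [8,16) fires=7
i=4 t=12 v=9: DROP (t<18-1); WM=18
i=5 t=12 v=1: DROP (t<18-1); WM=18
i=6 t=20 v=7: → [20,28),[16,24); WM=18
i=7 t=20 v=8: → [20,28),[16,24); WM=19
i=8 t=7 v=6: DROP (t<19-1); WM=19

3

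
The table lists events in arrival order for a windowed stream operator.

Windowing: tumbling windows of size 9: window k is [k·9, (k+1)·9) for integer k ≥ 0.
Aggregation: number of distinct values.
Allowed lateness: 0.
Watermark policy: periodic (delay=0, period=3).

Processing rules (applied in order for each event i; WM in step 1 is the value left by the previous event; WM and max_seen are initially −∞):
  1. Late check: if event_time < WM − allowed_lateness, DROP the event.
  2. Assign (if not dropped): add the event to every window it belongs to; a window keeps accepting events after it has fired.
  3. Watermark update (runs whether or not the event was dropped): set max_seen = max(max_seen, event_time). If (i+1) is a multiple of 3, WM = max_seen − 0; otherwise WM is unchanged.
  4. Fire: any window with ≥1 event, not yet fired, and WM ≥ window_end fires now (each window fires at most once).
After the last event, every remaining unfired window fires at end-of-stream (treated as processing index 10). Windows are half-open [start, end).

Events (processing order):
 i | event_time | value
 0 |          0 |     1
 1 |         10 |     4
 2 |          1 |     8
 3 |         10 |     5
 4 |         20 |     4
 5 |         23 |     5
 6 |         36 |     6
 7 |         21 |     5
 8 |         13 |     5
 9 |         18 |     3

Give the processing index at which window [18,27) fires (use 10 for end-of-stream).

i=0 t=0 v=1: → [0,9); WM=−∞
i=1 t=10 v=4: → [9,18); WM=−∞
i=2 t=1 v=8: → [0,9); WM=10; [0,9) fires=2
i=3 t=10 v=5: → [9,18); WM=10
i=4 t=20 v=4: → [18,27); WM=10
i=5 t=23 v=5: → [18,27); WM=23; [9,18) fires=2
i=6 t=36 v=6: → [36,45); WM=23
i=7 t=21 v=5: DROP (t<23-0); WM=23
i=8 t=13 v=5: DROP (t<23-0); WM=36; [18,27) fires=2
i=9 t=18 v=3: DROP (t<36-0); WM=36

8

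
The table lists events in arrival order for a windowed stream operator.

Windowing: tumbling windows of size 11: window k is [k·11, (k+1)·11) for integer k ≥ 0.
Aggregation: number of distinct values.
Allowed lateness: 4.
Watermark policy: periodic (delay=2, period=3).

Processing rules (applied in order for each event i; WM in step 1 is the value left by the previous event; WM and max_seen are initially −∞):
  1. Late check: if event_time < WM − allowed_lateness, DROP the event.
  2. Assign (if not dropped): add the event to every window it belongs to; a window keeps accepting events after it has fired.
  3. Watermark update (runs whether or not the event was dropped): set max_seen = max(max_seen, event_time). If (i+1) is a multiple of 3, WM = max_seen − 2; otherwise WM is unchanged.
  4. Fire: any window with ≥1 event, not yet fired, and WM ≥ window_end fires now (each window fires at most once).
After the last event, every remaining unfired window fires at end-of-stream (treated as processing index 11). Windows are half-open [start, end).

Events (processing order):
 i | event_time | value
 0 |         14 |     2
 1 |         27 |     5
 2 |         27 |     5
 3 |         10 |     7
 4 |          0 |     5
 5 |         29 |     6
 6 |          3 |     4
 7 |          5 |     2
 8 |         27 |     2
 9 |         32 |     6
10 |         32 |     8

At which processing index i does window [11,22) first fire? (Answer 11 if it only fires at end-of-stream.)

i=0 t=14 v=2: → [11,22); WM=−∞
i=1 t=27 v=5: → [22,33); WM=−∞
i=2 t=27 v=5: → [22,33); WM=25; [11,22) fires=1
i=3 t=10 v=7: DROP (t<25-4); WM=25
i=4 t=0 v=5: DROP (t<25-4); WM=25
i=5 t=29 v=6: → [22,33); WM=27
i=6 t=3 v=4: DROP (t<27-4); WM=27
i=7 t=5 v=2: DROP (t<27-4); WM=27
i=8 t=27 v=2: → [22,33); WM=27
i=9 t=32 v=6: → [22,33); WM=27
i=10 t=32 v=8: → [22,33); WM=27

2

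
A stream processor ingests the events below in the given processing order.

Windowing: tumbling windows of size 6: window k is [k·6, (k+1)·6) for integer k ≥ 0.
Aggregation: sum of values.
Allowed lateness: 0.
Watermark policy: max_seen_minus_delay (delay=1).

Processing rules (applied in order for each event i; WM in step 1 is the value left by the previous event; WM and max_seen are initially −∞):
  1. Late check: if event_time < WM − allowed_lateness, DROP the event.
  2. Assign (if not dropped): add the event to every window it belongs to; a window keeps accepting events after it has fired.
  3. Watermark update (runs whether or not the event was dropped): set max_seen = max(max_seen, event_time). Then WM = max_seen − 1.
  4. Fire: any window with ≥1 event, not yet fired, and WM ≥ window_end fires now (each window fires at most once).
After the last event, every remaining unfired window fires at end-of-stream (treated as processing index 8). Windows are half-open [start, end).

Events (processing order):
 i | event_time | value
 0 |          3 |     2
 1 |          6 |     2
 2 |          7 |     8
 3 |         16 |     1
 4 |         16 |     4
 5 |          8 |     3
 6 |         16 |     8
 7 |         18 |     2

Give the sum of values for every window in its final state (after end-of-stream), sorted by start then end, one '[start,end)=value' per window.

i=0 t=3 v=2: → [0,6); WM=2
i=1 t=6 v=2: → [6,12); WM=5
i=2 t=7 v=8: → [6,12); WM=6; [0,6) fires=2
i=3 t=16 v=1: → [12,18); WM=15; [6,12) fires=10
i=4 t=16 v=4: → [12,18); WM=15
i=5 t=8 v=3: DROP (t<15-0); WM=15
i=6 t=16 v=8: → [12,18); WM=15
i=7 t=18 v=2: → [18,24); WM=17

[0,6)=2 [6,12)=10 [12,18)=13 [18,24)=2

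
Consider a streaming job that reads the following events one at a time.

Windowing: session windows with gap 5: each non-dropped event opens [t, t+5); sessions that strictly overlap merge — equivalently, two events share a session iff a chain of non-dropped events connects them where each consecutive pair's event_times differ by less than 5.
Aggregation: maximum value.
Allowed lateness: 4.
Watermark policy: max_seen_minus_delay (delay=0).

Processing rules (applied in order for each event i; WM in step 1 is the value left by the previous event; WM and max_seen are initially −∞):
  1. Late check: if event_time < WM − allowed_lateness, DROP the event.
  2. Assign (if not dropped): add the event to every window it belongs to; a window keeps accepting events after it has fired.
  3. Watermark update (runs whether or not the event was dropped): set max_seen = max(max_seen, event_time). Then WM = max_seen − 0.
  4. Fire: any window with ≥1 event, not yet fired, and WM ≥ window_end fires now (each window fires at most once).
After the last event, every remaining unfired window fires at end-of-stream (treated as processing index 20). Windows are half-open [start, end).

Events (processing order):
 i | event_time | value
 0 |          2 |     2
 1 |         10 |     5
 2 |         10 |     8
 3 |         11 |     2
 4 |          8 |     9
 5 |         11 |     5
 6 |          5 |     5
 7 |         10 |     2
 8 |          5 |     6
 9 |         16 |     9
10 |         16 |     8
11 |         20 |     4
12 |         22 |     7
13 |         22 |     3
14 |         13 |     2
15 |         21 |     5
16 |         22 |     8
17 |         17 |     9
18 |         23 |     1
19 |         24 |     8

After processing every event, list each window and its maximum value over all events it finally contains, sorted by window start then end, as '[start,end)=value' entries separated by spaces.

i=0 t=2 v=2: → [2,7); WM=2
i=1 t=10 v=5: → [10,15); WM=10
i=2 t=10 v=8: → [10,15); WM=10
i=3 t=11 v=2: → [10,16); WM=11
i=4 t=8 v=9: → [8,16); WM=11
i=5 t=11 v=5: → [8,16); WM=11
i=6 t=5 v=5: DROP (t<11-4); WM=11
i=7 t=10 v=2: → [8,16); WM=11
i=8 t=5 v=6: DROP (t<11-4); WM=11
i=9 t=16 v=9: → [16,21); WM=16
i=10 t=16 v=8: → [16,21); WM=16
i=11 t=20 v=4: → [16,25); WM=20
i=12 t=22 v=7: → [16,27); WM=22
i=13 t=22 v=3: → [16,27); WM=22
i=14 t=13 v=2: DROP (t<22-4); WM=22
i=15 t=21 v=5: → [16,27); WM=22
i=16 t=22 v=8: → [16,27); WM=22
i=17 t=17 v=9: DROP (t<22-4); WM=22
i=18 t=23 v=1: → [16,28); WM=23
i=19 t=24 v=8: → [16,29); WM=24

[2,7)=2 [8,16)=9 [16,29)=9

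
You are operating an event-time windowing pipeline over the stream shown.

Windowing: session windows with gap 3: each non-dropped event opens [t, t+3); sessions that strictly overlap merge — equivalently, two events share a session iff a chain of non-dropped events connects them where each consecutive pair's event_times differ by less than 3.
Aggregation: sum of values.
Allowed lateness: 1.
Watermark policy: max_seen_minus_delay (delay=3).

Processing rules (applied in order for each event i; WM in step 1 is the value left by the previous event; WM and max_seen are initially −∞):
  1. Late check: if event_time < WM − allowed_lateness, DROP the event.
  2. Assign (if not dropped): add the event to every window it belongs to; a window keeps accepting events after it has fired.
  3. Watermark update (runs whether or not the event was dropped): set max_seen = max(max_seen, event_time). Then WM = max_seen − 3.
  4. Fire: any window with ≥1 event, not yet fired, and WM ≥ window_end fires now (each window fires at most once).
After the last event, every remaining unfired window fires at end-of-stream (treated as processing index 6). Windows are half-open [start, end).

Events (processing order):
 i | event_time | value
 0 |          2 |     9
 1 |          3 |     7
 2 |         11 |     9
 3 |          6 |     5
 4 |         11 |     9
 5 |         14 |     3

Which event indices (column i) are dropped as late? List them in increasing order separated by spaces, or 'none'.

i=0 t=2 v=9: → [2,5); WM=-1
i=1 t=3 v=7: → [2,6); WM=0
i=2 t=11 v=9: → [11,14); WM=8
i=3 t=6 v=5: DROP (t<8-1); WM=8
i=4 t=11 v=9: → [11,14); WM=8
i=5 t=14 v=3: → [14,17); WM=11

3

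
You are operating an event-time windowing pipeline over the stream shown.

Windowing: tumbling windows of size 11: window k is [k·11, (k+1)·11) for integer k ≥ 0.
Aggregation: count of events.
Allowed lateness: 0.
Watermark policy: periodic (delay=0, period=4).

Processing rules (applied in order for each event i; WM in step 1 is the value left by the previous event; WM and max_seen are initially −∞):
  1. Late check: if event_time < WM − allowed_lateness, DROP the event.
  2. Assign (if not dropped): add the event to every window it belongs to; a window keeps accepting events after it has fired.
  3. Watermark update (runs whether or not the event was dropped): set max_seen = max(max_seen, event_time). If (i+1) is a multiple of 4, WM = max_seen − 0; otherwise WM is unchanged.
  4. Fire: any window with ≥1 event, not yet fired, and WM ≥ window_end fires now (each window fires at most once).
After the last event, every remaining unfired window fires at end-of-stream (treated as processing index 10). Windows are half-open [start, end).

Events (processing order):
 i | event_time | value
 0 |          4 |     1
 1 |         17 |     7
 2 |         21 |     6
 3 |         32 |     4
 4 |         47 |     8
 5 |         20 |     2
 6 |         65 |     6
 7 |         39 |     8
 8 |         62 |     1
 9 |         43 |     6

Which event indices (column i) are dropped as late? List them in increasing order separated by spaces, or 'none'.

5 8 9

i=0 t=4 v=1: → [0,11); WM=−∞
i=1 t=17 v=7: → [11,22); WM=−∞
i=2 t=21 v=6: → [11,22); WM=−∞
i=3 t=32 v=4: → [22,33); WM=32; [0,11) fires=1 [11,22) fires=2
i=4 t=47 v=8: → [44,55); WM=32
i=5 t=20 v=2: DROP (t<32-0); WM=32
i=6 t=65 v=6: → [55,66); WM=32
i=7 t=39 v=8: → [33,44); WM=65; [22,33) fires=1 [33,44) fires=1 [44,55) fires=1
i=8 t=62 v=1: DROP (t<65-0); WM=65
i=9 t=43 v=6: DROP (t<65-0); WM=65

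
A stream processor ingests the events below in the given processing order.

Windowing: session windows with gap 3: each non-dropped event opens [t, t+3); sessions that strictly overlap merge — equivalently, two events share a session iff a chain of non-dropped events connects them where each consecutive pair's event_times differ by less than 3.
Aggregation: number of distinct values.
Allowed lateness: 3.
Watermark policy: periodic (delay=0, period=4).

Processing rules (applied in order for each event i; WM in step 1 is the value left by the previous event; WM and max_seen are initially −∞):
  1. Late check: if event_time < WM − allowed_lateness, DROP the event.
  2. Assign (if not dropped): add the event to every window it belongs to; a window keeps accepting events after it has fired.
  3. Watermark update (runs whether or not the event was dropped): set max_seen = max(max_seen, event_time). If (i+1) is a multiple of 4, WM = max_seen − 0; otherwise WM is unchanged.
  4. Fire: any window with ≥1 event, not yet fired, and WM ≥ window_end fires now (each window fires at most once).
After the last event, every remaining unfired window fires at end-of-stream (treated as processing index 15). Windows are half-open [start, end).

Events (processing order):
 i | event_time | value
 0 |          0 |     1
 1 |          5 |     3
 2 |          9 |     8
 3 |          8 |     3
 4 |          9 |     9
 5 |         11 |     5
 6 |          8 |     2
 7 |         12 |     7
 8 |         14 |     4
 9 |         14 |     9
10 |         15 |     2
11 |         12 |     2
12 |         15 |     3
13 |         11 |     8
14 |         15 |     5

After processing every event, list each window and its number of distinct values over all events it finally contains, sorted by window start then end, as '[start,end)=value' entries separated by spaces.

[0,3)=1 [5,8)=1 [8,18)=7

i=0 t=0 v=1: → [0,3); WM=−∞
i=1 t=5 v=3: → [5,8); WM=−∞
i=2 t=9 v=8: → [9,12); WM=−∞
i=3 t=8 v=3: → [8,12); WM=9
i=4 t=9 v=9: → [8,12); WM=9
i=5 t=11 v=5: → [8,14); WM=9
i=6 t=8 v=2: → [8,14); WM=9
i=7 t=12 v=7: → [8,15); WM=12
i=8 t=14 v=4: → [8,17); WM=12
i=9 t=14 v=9: → [8,17); WM=12
i=10 t=15 v=2: → [8,18); WM=12
i=11 t=12 v=2: → [8,18); WM=15
i=12 t=15 v=3: → [8,18); WM=15
i=13 t=11 v=8: DROP (t<15-3); WM=15
i=14 t=15 v=5: → [8,18); WM=15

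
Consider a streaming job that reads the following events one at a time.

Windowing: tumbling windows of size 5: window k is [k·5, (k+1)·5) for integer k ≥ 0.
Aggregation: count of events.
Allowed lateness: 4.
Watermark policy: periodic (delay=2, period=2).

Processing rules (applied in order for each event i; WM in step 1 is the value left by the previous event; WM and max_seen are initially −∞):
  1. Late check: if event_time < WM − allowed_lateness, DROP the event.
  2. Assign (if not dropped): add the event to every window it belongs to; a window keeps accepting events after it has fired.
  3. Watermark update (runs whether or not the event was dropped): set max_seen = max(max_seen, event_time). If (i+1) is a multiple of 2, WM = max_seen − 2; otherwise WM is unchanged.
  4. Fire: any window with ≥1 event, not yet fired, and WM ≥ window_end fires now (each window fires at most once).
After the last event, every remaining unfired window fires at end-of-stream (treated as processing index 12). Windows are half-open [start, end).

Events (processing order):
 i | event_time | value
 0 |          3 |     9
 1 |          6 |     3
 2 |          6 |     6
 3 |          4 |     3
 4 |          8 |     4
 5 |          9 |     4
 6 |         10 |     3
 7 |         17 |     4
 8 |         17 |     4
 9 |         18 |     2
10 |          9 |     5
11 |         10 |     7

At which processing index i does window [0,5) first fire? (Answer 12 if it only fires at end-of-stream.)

5

i=0 t=3 v=9: → [0,5); WM=−∞
i=1 t=6 v=3: → [5,10); WM=4
i=2 t=6 v=6: → [5,10); WM=4
i=3 t=4 v=3: → [0,5); WM=4
i=4 t=8 v=4: → [5,10); WM=4
i=5 t=9 v=4: → [5,10); WM=7; [0,5) fires=2
i=6 t=10 v=3: → [10,15); WM=7
i=7 t=17 v=4: → [15,20); WM=15; [5,10) fires=4 [10,15) fires=1
i=8 t=17 v=4: → [15,20); WM=15
i=9 t=18 v=2: → [15,20); WM=16
i=10 t=9 v=5: DROP (t<16-4); WM=16
i=11 t=10 v=7: DROP (t<16-4); WM=16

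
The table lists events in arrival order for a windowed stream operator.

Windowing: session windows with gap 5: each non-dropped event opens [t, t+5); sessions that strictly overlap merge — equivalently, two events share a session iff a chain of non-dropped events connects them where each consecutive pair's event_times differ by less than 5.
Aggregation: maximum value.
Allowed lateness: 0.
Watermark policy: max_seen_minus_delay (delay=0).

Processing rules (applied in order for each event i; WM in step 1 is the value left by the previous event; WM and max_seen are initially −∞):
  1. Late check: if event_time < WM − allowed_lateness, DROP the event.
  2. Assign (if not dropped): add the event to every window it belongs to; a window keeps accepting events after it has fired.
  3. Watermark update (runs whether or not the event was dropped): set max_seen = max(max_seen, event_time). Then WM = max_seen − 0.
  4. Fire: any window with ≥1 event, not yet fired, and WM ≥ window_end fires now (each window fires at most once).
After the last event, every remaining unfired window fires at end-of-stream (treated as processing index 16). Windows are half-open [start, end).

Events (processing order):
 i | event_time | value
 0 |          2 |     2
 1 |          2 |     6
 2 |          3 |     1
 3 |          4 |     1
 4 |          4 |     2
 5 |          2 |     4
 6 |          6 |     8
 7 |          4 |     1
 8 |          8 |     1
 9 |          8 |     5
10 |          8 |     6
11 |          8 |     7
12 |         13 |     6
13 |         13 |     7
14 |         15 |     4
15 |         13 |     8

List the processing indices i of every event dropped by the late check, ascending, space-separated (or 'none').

i=0 t=2 v=2: → [2,7); WM=2
i=1 t=2 v=6: → [2,7); WM=2
i=2 t=3 v=1: → [2,8); WM=3
i=3 t=4 v=1: → [2,9); WM=4
i=4 t=4 v=2: → [2,9); WM=4
i=5 t=2 v=4: DROP (t<4-0); WM=4
i=6 t=6 v=8: → [2,11); WM=6
i=7 t=4 v=1: DROP (t<6-0); WM=6
i=8 t=8 v=1: → [2,13); WM=8
i=9 t=8 v=5: → [2,13); WM=8
i=10 t=8 v=6: → [2,13); WM=8
i=11 t=8 v=7: → [2,13); WM=8
i=12 t=13 v=6: → [13,18); WM=13
i=13 t=13 v=7: → [13,18); WM=13
i=14 t=15 v=4: → [13,20); WM=15
i=15 t=13 v=8: DROP (t<15-0); WM=15

5 7 15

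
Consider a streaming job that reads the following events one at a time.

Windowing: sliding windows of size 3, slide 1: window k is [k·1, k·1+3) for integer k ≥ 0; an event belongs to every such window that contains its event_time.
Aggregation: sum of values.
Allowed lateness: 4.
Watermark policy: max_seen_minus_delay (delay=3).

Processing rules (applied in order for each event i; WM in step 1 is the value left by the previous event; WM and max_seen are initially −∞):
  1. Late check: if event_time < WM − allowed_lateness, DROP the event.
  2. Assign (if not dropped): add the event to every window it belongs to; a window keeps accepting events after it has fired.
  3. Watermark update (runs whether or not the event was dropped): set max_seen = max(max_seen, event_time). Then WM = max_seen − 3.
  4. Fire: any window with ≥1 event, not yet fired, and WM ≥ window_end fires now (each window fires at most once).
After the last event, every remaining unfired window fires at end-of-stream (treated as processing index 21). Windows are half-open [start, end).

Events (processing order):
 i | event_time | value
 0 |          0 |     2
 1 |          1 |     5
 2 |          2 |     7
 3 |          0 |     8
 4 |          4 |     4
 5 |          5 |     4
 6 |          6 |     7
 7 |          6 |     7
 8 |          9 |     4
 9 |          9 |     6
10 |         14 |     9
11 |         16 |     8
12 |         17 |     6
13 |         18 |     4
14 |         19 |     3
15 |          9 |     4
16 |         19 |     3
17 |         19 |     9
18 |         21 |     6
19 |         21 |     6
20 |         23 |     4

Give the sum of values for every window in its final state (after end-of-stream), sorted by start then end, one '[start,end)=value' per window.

i=0 t=0 v=2: → [0,3); WM=-3
i=1 t=1 v=5: → [1,4),[0,3); WM=-2
i=2 t=2 v=7: → [2,5),[1,4),[0,3); WM=-1
i=3 t=0 v=8: → [0,3); WM=-1
i=4 t=4 v=4: → [4,7),[3,6),[2,5); WM=1
i=5 t=5 v=4: → [5,8),[4,7),[3,6); WM=2
i=6 t=6 v=7: → [6,9),[5,8),[4,7); WM=3; [0,3) fires=22
i=7 t=6 v=7: → [6,9),[5,8),[4,7); WM=3
i=8 t=9 v=4: → [9,12),[8,11),[7,10); WM=6; [1,4) fires=12 [2,5) fires=11 [3,6) fires=8
i=9 t=9 v=6: → [9,12),[8,11),[7,10); WM=6
i=10 t=14 v=9: → [14,17),[13,16),[12,15); WM=11; [4,7) fires=22 [5,8) fires=18 [6,9) fires=14 [7,10) fires=10 [8,11) fires=10
i=11 t=16 v=8: → [16,19),[15,18),[14,17); WM=13; [9,12) fires=10
i=12 t=17 v=6: → [17,20),[16,19),[15,18); WM=14
i=13 t=18 v=4: → [18,21),[17,20),[16,19); WM=15; [12,15) fires=9
i=14 t=19 v=3: → [19,22),[18,21),[17,20); WM=16; [13,16) fires=9
i=15 t=9 v=4: DROP (t<16-4); WM=16
i=16 t=19 v=3: → [19,22),[18,21),[17,20); WM=16
i=17 t=19 v=9: → [19,22),[18,21),[17,20); WM=16
i=18 t=21 v=6: → [21,24),[20,23),[19,22); WM=18; [14,17) fires=17 [15,18) fires=14
i=19 t=21 v=6: → [21,24),[20,23),[19,22); WM=18
i=20 t=23 v=4: → [23,26),[22,25),[21,24); WM=20; [16,19) fires=18 [17,20) fires=25

[0,3)=22 [1,4)=12 [2,5)=11 [3,6)=8 [4,7)=22 [5,8)=18 [6,9)=14 [7,10)=10 [8,11)=10 [9,12)=10 [12,15)=9 [13,16)=9 [14,17)=17 [15,18)=14 [16,19)=18 [17,20)=25 [18,21)=19 [19,22)=27 [20,23)=12 [21,24)=16 [22,25)=4 [23,26)=4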